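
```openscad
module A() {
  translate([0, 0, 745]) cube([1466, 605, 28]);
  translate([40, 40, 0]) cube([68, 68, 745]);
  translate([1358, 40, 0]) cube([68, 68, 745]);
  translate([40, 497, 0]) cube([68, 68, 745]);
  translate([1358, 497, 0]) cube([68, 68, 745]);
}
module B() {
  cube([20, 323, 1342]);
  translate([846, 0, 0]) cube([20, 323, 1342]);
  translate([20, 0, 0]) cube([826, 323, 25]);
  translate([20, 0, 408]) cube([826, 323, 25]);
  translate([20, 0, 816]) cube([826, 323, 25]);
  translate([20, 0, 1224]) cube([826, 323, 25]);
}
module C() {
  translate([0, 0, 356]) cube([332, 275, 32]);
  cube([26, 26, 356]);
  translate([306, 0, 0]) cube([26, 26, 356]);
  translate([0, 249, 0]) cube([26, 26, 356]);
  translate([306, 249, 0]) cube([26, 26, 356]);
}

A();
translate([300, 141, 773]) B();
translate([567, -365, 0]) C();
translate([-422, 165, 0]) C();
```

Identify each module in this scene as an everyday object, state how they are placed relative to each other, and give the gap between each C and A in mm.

A is a table. B is a bookshelf. C is a stool. The bookshelf is on top of the table, centred. Two stools sit around the table at the −y, −x sides. The gap between each stool and the table is 90 mm.

Each stool's nearest face is 90 mm from the table's bounding box.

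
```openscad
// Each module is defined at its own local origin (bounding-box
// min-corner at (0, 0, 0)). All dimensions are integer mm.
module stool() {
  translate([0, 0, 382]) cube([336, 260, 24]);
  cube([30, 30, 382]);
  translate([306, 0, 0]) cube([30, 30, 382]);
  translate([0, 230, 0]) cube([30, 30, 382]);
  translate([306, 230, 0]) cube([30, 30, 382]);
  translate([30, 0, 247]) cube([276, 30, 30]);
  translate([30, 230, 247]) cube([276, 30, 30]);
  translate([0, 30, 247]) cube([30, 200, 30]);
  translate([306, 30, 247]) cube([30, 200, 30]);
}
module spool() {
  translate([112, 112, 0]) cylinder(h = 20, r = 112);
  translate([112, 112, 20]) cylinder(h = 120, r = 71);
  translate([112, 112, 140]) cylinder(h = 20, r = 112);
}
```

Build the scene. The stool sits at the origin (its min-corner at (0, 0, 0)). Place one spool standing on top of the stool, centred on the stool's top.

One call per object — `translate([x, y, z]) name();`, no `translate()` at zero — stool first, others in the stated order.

stool();
translate([56, 18, 406]) spool();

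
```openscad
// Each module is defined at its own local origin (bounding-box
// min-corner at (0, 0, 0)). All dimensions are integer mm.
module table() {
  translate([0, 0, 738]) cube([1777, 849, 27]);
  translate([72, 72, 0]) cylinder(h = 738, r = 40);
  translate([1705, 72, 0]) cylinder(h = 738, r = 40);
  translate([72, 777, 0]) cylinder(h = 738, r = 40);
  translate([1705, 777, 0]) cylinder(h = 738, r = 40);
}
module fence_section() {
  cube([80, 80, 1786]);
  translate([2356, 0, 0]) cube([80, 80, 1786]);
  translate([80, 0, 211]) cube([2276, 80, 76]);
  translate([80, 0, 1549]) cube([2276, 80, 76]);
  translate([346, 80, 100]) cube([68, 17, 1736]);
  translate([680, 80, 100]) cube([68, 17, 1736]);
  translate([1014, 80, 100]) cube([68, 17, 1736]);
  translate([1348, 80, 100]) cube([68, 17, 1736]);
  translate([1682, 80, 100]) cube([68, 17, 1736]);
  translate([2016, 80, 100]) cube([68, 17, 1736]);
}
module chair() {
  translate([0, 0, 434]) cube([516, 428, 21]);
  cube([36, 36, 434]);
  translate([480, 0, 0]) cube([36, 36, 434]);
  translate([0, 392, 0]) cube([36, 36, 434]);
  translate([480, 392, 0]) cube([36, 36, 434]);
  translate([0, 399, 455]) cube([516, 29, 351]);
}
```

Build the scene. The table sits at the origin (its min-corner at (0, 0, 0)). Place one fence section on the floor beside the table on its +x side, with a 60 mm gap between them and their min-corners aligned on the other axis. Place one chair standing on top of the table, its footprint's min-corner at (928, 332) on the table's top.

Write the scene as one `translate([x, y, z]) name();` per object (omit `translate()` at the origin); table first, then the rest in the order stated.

table();
translate([1837, 0, 0]) fence_section();
translate([928, 332, 765]) chair();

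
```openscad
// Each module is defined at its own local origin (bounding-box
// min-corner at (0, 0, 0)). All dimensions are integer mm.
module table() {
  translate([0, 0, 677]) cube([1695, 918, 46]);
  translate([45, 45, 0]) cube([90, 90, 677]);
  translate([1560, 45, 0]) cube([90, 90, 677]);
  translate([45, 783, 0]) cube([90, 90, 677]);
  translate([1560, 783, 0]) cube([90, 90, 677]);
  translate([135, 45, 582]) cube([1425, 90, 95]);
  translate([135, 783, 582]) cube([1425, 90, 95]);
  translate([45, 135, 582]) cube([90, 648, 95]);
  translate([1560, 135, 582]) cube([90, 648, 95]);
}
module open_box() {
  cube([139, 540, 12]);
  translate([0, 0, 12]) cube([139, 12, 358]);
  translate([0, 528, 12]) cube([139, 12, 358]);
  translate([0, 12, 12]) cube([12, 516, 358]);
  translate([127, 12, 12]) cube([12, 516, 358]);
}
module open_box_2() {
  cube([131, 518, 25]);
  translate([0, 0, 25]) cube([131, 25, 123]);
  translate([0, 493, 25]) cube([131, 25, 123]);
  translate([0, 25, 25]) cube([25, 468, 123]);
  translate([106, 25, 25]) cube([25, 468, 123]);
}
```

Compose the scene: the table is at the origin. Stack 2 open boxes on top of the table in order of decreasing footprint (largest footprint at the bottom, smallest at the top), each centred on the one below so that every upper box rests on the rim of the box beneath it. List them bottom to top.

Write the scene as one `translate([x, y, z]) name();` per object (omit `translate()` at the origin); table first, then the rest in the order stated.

table();
translate([778, 189, 723]) open_box();
translate([782, 200, 1093]) open_box_2();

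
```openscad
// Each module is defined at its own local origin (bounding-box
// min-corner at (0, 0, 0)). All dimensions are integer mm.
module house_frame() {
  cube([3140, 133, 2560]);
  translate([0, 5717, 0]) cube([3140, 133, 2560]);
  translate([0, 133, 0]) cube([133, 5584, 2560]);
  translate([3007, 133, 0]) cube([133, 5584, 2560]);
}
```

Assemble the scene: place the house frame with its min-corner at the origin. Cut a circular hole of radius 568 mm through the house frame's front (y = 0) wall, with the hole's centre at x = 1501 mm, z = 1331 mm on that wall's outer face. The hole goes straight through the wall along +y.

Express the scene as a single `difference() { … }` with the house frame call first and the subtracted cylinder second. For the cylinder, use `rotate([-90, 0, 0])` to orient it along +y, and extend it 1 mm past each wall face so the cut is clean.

difference() {
  house_frame();
  translate([1501, -1, 1331]) rotate([-90, 0, 0]) cylinder(h = 135, r = 568);
}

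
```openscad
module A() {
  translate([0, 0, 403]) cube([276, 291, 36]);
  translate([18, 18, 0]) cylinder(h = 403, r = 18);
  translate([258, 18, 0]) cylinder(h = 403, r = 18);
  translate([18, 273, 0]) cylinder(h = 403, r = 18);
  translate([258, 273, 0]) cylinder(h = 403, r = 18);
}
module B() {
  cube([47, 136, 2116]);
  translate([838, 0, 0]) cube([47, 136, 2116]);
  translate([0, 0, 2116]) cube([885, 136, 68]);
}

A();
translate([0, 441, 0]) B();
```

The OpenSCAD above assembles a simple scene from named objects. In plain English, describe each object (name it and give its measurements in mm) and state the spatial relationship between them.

A is a simple wooden stool: a rectangular seat 276 mm (x) by 291 mm (y), 36 mm thick, top face at z = 439 mm, on four round legs, each 36 mm in diameter. The legs rest on z = 0, each leg's axis is inset half a diameter from the nearest pair of seat edges (so the leg's bounding box is flush with the corner).

B is a rectangular door frame: two vertical jambs of 47×136 mm section, 2116 mm tall, with a clear opening 791 mm wide between their inner faces. A header 68 mm tall and 136 mm deep lies on top of the jambs and spans the full outside width.

The door frame is on the floor beside the stool on its +y side.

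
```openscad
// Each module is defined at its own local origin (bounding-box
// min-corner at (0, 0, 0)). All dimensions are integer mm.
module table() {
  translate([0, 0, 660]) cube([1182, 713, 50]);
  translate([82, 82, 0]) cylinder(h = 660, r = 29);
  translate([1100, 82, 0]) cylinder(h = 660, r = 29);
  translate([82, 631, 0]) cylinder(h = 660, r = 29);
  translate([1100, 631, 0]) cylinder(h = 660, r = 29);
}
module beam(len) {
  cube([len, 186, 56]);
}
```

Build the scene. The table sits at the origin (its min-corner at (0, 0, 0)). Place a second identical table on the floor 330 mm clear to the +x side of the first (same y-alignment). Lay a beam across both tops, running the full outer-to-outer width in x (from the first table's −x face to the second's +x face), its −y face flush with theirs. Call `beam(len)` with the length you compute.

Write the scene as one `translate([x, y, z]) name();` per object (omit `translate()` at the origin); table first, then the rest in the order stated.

table();
translate([1512, 0, 0]) table();
translate([0, 0, 710]) beam(2694);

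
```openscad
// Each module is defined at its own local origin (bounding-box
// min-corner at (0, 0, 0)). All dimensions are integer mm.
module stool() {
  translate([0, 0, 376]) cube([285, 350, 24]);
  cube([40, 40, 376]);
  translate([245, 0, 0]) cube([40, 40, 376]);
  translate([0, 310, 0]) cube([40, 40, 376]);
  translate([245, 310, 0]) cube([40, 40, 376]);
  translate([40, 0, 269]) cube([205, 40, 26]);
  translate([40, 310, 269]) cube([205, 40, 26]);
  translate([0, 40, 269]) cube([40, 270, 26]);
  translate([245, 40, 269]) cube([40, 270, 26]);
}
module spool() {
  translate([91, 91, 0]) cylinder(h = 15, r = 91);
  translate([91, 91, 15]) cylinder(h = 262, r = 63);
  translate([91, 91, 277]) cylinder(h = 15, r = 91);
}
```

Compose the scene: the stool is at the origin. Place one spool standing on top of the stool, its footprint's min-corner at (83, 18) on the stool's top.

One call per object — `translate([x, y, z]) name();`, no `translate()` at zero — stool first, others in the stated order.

stool();
translate([83, 18, 400]) spool();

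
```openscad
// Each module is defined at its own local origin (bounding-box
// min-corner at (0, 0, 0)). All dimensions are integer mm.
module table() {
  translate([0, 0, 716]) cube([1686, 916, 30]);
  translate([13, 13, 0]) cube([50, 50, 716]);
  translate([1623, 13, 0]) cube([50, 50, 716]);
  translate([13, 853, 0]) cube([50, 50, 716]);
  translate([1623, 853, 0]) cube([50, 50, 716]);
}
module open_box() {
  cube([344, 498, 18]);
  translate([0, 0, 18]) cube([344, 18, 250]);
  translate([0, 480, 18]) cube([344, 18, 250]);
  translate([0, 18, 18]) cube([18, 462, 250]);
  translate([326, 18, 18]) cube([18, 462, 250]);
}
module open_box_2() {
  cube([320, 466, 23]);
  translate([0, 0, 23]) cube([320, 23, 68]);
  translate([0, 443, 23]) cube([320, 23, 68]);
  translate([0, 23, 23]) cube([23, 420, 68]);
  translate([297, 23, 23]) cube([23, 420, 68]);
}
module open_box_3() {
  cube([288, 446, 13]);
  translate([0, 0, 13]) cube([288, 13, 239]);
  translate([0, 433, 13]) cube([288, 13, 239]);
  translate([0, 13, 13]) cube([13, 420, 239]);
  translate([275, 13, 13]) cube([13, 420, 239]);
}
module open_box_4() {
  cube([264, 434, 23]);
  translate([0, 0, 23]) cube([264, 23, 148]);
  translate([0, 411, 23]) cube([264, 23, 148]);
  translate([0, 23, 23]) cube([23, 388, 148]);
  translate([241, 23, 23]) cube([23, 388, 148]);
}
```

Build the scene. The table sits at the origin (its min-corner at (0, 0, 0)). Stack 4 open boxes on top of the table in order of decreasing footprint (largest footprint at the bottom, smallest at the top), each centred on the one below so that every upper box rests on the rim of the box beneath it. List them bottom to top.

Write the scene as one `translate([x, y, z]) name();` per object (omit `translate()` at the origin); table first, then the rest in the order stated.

table();
translate([671, 209, 746]) open_box();
translate([683, 225, 1014]) open_box_2();
translate([699, 235, 1105]) open_box_3();
translate([711, 241, 1357]) open_box_4();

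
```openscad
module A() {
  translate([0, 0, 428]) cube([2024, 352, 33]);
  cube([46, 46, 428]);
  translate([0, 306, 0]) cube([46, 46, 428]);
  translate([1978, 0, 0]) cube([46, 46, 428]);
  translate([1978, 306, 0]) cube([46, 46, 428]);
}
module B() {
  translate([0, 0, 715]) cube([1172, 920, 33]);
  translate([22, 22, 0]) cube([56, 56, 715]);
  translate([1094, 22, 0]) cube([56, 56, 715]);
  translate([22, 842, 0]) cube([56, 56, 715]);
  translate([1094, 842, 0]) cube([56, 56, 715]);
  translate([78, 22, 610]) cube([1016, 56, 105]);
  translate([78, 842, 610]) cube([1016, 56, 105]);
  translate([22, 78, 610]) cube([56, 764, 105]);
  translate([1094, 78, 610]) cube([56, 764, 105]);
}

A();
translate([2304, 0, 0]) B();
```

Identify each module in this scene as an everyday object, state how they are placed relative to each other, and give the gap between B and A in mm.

A is a bench. B is a table. The table is on the floor beside the bench on its +x side. The gap between the table and the bench is 280 mm.

The table's nearest face is 280 mm from the bench's +x face.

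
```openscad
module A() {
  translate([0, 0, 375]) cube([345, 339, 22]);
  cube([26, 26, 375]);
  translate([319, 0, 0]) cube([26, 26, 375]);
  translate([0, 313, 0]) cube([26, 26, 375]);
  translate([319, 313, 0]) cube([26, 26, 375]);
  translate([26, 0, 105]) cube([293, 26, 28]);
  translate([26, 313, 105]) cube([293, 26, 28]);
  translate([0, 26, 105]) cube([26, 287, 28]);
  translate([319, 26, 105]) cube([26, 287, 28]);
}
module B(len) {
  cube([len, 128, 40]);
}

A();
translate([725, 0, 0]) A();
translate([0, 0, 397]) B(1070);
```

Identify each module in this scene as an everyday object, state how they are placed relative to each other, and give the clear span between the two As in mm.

Second stool starts at x = 725; first ends at x = 345; clear span = 725 − 345 = 380 mm.

A is a stool. B is a beam. A beam spans the tops of two stools. The clear span between the two stools is 380 mm.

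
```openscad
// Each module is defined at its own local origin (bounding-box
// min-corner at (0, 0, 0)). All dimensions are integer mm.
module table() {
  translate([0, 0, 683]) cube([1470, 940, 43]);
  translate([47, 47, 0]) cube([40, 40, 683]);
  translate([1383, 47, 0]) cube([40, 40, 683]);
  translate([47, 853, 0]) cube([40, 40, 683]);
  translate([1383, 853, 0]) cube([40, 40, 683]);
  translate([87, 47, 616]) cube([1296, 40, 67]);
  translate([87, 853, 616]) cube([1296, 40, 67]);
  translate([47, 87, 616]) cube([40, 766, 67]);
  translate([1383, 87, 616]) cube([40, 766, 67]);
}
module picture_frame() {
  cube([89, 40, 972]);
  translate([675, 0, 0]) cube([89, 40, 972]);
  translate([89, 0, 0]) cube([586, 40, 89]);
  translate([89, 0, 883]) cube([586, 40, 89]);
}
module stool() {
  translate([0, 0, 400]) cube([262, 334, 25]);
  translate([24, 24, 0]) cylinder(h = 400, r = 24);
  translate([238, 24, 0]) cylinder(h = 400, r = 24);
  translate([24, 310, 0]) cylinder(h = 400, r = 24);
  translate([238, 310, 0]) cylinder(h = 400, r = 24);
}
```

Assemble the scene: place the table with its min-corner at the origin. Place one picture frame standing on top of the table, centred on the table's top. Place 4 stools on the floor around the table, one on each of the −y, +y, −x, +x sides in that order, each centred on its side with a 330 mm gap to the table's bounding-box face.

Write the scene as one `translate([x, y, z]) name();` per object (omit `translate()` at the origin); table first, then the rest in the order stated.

table();
translate([353, 450, 726]) picture_frame();
translate([604, -664, 0]) stool();
translate([604, 1270, 0]) stool();
translate([-592, 303, 0]) stool();
translate([1800, 303, 0]) stool();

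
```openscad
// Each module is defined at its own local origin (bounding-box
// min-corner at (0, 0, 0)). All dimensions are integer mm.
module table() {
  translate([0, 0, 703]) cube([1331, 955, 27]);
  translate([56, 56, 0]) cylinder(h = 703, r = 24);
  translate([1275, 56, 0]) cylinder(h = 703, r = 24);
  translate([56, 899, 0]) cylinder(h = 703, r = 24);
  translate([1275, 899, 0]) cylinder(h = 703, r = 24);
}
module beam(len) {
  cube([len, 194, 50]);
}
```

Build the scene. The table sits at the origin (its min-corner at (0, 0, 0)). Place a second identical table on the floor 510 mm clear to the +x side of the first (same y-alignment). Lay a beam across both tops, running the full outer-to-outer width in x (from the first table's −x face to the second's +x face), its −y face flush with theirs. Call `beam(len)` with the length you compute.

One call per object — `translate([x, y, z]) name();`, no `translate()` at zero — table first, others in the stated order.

table();
translate([1841, 0, 0]) table();
translate([0, 0, 730]) beam(3172);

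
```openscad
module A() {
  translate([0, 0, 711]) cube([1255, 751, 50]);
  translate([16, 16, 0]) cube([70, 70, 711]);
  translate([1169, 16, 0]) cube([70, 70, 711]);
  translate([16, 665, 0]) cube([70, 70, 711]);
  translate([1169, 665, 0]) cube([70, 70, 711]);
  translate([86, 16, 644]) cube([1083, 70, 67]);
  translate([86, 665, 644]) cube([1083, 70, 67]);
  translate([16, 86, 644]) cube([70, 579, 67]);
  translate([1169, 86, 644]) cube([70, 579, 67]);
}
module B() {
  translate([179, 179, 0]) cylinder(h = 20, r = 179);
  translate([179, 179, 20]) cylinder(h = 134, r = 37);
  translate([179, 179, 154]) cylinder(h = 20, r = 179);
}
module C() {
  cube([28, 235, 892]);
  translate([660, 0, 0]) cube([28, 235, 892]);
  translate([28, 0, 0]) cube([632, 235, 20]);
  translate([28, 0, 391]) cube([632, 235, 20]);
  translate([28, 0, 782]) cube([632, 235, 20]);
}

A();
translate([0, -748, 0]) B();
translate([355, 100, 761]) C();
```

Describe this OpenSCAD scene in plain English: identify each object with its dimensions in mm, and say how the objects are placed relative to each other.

A is a rectangular dining table. The top is 1255×751×50 mm with its upper surface at z = 761 mm. It stands on four 70×70 mm square legs, each inset 16 mm from the nearest pair of top edges, running from the floor to the underside of the top. Four apron rails, 70 mm thick and 67 mm tall, run between adjacent legs with their top edges flush with the underside of the top and their outer faces flush with the legs' outer faces.

B is a spool: two coaxial disc flanges of radius 179 mm and thickness 20 mm, joined by a core cylinder of radius 37 mm and height 134 mm. The lower flange rests on z = 0 and the three cylinders share a vertical axis.

C is a bookshelf 688 mm wide overall, 235 mm deep and 892 mm tall. The two sides are 28 mm thick vertical panels. 3 horizontal shelves of 20 mm thickness span between the inner faces of the sides; the lowest shelf sits on the floor and shelves are stacked with a clear vertical gap of 371 mm between each pair.

The spool is on the floor beside the table on its −y side. The bookshelf is on top of the table.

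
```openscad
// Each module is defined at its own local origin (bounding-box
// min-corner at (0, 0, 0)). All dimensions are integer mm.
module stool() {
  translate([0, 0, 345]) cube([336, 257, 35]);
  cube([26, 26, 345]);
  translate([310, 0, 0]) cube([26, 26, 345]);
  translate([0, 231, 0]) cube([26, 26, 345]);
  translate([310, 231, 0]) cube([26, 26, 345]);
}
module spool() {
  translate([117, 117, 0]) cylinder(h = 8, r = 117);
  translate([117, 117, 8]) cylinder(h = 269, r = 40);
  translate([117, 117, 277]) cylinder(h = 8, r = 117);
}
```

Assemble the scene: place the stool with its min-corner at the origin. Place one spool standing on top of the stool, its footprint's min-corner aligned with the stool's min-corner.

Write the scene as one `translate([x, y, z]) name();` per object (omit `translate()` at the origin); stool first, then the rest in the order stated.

stool();
translate([0, 0, 380]) spool();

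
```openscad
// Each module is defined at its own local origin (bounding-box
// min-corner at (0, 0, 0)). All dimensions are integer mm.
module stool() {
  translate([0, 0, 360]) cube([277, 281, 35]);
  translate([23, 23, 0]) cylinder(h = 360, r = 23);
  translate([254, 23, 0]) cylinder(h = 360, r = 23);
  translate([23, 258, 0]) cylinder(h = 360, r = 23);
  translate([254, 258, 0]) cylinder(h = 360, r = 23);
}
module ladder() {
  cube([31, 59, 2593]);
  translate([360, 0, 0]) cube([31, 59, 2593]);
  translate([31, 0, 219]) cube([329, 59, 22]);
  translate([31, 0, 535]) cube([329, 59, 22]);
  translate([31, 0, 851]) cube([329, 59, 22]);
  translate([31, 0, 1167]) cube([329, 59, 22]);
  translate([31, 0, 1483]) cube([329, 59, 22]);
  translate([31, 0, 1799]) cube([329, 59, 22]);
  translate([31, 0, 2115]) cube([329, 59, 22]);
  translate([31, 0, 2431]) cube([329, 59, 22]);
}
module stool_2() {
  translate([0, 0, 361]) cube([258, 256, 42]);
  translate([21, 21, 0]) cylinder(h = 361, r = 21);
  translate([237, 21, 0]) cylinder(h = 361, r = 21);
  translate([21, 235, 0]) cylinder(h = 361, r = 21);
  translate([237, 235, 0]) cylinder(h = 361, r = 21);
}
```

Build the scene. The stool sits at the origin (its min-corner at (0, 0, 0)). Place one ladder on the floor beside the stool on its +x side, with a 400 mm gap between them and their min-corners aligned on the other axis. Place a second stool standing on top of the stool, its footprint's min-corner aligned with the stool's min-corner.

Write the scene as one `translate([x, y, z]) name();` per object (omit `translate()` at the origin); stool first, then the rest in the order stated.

stool();
translate([677, 0, 0]) ladder();
translate([0, 0, 395]) stool_2();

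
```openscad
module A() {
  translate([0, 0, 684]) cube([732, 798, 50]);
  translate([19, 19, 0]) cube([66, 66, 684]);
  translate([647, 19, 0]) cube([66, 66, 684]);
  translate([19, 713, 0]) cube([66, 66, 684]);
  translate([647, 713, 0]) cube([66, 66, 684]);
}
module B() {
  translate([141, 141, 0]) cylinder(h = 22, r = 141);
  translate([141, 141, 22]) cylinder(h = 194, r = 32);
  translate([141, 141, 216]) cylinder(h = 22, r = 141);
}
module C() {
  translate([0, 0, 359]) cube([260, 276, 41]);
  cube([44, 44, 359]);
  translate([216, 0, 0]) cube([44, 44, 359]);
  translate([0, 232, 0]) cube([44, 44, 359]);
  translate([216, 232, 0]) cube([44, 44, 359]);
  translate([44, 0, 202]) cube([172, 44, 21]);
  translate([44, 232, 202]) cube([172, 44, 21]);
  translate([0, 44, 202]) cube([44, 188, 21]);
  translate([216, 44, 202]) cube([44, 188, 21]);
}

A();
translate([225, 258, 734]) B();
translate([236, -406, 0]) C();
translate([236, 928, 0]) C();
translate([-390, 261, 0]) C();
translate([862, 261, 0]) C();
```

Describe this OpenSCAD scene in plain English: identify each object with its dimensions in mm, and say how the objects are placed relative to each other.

A is a rectangular dining table. The top is 732×798×50 mm with its upper surface at z = 734 mm. It stands on four 66×66 mm square legs, each inset 19 mm from the nearest pair of top edges, running from the floor to the underside of the top.

B is a spool: two coaxial disc flanges of radius 141 mm and thickness 22 mm, joined by a core cylinder of radius 32 mm and height 194 mm. The lower flange rests on z = 0 and the three cylinders share a vertical axis.

C is a four-legged stool. The seat is 260×276 mm, 41 mm thick, top at z = 400 mm. It stands on four square legs, each 44×44 mm in cross-section, from z = 0 to the seat underside, each flush with a corner of the seat. Four stretchers, 44 mm wide and 21 mm tall, connect adjacent legs with their undersides at z = 202 mm, each running between the inner faces of the legs it joins and aligned with the legs' outer faces on the other axis.

The spool is on top of the table, centred. Four stools sit around the table at the −y, +y, −x, +x sides.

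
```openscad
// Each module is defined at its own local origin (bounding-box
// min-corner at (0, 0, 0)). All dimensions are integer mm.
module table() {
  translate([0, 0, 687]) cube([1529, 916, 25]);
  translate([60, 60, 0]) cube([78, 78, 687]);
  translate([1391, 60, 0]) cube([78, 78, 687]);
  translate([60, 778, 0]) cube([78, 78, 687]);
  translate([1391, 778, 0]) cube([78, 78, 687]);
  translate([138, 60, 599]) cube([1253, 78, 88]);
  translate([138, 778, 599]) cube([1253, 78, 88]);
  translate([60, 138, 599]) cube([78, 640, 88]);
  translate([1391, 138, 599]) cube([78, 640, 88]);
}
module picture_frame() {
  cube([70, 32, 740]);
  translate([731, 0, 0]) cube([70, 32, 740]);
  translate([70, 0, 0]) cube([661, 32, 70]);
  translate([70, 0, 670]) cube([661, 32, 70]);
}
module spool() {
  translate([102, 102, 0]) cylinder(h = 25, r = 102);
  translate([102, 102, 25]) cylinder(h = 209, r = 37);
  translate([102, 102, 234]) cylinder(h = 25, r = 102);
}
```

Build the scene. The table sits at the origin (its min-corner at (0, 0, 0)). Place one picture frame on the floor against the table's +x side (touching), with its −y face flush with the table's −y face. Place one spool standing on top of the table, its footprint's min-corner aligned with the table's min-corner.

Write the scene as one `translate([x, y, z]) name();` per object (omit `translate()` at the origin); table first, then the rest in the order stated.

table();
translate([1529, 0, 0]) picture_frame();
translate([0, 0, 712]) spool();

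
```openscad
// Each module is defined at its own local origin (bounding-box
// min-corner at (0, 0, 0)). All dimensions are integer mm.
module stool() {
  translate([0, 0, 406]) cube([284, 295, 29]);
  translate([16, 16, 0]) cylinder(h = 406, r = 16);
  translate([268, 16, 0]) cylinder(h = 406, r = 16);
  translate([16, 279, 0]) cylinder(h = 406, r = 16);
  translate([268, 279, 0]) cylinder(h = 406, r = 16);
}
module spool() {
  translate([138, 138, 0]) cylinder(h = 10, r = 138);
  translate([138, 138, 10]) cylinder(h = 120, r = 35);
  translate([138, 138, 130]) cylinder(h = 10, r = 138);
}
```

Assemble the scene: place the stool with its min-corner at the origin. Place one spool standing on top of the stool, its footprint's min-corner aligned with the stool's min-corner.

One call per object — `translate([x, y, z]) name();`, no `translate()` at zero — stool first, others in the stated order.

stool();
translate([0, 0, 435]) spool();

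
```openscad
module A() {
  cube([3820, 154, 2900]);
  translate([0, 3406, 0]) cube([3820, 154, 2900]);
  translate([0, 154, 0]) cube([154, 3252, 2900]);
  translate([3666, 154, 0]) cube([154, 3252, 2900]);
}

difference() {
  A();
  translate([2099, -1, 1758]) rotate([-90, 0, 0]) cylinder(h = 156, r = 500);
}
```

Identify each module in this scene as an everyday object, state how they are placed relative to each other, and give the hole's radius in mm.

A is a house frame. The house frame has a circular hole through its front wall. The hole's radius is 500 mm.

The subtracted cylinder has r = 500 mm.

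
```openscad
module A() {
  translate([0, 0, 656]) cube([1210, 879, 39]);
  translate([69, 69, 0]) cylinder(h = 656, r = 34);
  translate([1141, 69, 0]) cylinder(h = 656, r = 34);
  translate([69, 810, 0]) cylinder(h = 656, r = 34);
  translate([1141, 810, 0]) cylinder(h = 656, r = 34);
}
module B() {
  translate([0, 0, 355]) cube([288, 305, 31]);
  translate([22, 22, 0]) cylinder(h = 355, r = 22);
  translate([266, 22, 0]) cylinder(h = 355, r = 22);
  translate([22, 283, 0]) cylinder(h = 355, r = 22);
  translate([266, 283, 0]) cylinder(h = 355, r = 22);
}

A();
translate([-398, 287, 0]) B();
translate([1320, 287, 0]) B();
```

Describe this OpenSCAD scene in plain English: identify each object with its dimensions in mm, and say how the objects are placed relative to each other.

A is a table: top 1210 mm (x) × 879 mm (y), 39 mm thick, upper face at z = 695 mm, on four round legs of 68 mm diameter, each leg's bounding box inset 35 mm from the nearest pair of top edges, running from z = 0 to the bottom of the top.

B is a four-legged stool. The seat is 288×305 mm, 31 mm thick, top at z = 386 mm. It stands on four round legs, each 44 mm in diameter, from z = 0 to the seat underside, each leg's axis is inset half a diameter from the nearest pair of seat edges (so the leg's bounding box is flush with the corner).

Two stools sit around the table at the −x, +x sides.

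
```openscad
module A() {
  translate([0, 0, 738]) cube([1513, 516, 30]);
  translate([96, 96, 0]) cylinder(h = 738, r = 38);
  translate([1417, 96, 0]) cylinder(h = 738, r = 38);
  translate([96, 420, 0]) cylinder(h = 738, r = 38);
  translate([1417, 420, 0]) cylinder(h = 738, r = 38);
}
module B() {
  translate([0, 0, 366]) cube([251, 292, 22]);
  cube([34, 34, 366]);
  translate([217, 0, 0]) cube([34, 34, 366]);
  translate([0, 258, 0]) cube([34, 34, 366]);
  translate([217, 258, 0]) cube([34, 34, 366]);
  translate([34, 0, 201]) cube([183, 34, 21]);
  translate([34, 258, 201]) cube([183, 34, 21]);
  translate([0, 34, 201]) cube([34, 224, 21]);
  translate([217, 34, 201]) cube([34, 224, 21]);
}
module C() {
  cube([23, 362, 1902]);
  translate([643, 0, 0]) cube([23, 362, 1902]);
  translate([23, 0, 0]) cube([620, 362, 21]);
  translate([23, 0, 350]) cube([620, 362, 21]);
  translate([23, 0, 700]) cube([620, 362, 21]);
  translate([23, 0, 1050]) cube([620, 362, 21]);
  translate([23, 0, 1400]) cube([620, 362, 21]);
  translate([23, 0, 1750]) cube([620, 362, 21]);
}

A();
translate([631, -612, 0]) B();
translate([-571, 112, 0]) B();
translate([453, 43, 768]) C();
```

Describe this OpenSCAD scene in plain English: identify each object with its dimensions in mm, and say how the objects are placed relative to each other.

A is a table: top 1513 mm (x) × 516 mm (y), 30 mm thick, upper face at z = 768 mm, on four round legs of 76 mm diameter, each leg's bounding box inset 58 mm from the nearest pair of top edges, running from z = 0 to the bottom of the top.

B is a four-legged stool. The seat is a 251×292×22 mm slab whose top surface is at z = 388 mm; four square legs, each 34×34 mm in cross-section, run from the floor (z = 0) to the underside of the seat, each flush with a corner of the seat. Four stretchers, 34 mm wide and 21 mm tall, connect adjacent legs with their undersides at z = 201 mm, each running between the inner faces of the legs it joins and aligned with the legs' outer faces on the other axis.

C is an open bookshelf. Two side panels, each 23 mm thick, 362 mm deep and 1902 mm tall, stand 666 mm apart (outside-to-outside). Between them sit 6 shelves, each 21 mm thick and 362 mm deep, spanning the full gap between the sides. The bottom shelf rests on the floor (its underside at z = 0) and the clear gap between one shelf's top and the next shelf's underside is 329 mm.

Two stools sit around the table at the −y, −x sides. The bookshelf is on top of the table.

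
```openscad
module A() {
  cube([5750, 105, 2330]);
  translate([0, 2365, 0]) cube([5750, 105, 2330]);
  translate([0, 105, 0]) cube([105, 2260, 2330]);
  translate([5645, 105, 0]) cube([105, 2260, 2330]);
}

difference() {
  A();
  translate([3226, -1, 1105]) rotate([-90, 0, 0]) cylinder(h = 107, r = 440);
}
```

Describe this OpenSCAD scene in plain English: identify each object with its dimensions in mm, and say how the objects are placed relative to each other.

A is the wall frame of a small rectangular building: four walls, each 2330 mm tall and 105 mm thick, enclosing a footprint 5750 mm (x) by 2470 mm (y) outside-to-outside, with no floor or roof. The front and back walls (the −y and +y sides) span the full width; the two side walls fit between them.

The house frame has a circular hole of radius 440 mm through its front wall, centred at (x = 3226, z = 1105).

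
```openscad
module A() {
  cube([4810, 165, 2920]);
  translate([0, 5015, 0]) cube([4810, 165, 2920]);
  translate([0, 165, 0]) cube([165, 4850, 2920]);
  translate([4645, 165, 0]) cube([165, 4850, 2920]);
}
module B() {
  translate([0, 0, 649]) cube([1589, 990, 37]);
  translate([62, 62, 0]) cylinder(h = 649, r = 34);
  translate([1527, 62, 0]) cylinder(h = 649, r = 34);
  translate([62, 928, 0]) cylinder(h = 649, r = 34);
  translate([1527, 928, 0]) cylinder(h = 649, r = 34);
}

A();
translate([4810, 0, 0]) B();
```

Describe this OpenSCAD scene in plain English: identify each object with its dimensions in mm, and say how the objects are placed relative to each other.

A is a box-shaped house frame (walls only): outside footprint 4810×5180 mm, wall height 2920 mm, wall thickness 165 mm. The two y-facing walls run the full x-width; the two x-facing walls fit between the inner faces of the y-facing walls.

B is a table: top 1589 mm (x) × 990 mm (y), 37 mm thick, upper face at z = 686 mm, on four round legs of 68 mm diameter, each leg's bounding box inset 28 mm from the nearest pair of top edges, running from z = 0 to the bottom of the top.

The table is against the house frame's +x side, with their −y faces flush.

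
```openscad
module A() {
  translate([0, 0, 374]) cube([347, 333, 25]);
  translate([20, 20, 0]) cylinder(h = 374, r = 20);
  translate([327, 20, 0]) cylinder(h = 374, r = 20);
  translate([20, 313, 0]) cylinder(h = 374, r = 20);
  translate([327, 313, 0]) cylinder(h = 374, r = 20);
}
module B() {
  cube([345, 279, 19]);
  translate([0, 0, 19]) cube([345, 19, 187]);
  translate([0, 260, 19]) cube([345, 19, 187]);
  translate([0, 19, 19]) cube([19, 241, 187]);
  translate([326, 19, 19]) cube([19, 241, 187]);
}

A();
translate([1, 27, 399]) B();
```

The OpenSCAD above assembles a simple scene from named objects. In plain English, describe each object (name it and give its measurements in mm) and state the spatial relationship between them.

A is a four-legged stool. The seat is 347×333 mm, 25 mm thick, top at z = 399 mm. It stands on four round legs, each 40 mm in diameter, from z = 0 to the seat underside, each leg's axis is inset half a diameter from the nearest pair of seat edges (so the leg's bounding box is flush with the corner).

B is an open-topped rectangular box: outside dimensions 345×279×206 mm, with a uniform wall and base thickness of 19 mm. The base is a full 345×279 slab on the floor; four walls sit on top of the base. The front and back walls (the −y and +y sides) span the full width; the two side walls fit between them.

The open box is on top of the stool, centred.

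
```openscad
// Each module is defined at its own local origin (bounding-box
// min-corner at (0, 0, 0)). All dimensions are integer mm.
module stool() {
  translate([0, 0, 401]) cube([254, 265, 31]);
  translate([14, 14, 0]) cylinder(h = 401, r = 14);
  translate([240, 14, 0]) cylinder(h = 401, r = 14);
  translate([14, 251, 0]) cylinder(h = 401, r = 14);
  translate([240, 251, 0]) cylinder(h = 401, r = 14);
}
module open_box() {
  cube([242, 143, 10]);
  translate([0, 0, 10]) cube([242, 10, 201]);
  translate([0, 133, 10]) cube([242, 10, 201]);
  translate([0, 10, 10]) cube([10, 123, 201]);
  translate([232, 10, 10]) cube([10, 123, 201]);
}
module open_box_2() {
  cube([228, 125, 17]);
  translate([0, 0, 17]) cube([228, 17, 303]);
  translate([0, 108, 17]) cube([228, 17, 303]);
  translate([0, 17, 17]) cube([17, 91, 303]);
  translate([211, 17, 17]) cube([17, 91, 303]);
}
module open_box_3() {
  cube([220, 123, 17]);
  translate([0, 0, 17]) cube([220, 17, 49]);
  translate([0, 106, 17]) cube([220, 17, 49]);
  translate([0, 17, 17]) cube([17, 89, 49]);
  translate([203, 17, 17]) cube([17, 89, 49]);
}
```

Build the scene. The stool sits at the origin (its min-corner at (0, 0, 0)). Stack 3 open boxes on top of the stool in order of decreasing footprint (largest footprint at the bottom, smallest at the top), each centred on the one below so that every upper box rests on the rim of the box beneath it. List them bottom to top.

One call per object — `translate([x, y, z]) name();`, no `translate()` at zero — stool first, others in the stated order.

stool();
translate([6, 61, 432]) open_box();
translate([13, 70, 643]) open_box_2();
translate([17, 71, 963]) open_box_3();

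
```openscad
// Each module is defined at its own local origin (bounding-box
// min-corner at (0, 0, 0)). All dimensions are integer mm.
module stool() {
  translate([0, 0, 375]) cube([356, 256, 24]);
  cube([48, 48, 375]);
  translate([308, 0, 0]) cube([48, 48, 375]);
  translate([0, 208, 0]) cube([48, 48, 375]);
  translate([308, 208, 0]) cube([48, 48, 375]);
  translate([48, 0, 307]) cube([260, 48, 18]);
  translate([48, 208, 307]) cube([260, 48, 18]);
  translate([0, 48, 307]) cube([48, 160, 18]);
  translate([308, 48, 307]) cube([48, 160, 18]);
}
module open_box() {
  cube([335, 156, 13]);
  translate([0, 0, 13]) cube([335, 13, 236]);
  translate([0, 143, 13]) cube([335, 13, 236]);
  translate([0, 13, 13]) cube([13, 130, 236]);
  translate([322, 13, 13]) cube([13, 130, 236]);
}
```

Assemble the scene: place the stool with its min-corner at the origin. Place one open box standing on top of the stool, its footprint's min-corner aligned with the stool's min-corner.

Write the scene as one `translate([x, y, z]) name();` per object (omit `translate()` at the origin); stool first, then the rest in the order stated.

stool();
translate([0, 0, 399]) open_box();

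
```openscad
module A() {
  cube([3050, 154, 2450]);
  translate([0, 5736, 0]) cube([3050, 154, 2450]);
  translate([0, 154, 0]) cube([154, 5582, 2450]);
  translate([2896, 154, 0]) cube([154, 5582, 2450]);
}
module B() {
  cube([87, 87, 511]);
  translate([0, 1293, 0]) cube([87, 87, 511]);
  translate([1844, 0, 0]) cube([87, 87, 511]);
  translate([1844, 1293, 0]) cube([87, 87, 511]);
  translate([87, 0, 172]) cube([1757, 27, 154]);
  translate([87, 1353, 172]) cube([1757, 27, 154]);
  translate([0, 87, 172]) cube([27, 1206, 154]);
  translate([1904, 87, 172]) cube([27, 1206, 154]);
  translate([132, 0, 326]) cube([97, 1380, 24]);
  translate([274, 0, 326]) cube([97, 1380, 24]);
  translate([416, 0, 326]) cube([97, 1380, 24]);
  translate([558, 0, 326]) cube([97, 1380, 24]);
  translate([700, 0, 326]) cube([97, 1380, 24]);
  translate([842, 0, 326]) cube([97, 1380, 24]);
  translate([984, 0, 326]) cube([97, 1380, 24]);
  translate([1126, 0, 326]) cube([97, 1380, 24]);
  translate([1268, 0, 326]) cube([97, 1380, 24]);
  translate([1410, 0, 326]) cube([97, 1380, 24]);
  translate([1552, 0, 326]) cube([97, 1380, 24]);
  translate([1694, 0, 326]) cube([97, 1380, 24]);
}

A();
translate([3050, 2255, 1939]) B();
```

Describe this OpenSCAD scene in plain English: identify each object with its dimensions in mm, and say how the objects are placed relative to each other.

A is a box-shaped house frame (walls only): outside footprint 3050×5890 mm, wall height 2450 mm, wall thickness 154 mm. The two y-facing walls run the full x-width; the two x-facing walls fit between the inner faces of the y-facing walls.

B is a bed frame 1931 mm long (x) by 1380 mm wide (y). Four 87×87 mm corner posts, 511 mm tall, at the corners of the footprint. Four rails of 27 mm thickness and 154 mm height run between adjacent posts with their undersides at z = 172 mm, their outer faces flush with the outside of the frame (the two x-running rails run between the posts' inner faces; the two y-running rails run between the posts' inner faces). 12 slats, each 97 mm wide (x) and 24 mm thick, lie across the top of the two x-running rails, running the full 1380 mm width of the frame in y; the slats are evenly spaced along x between the inner faces of the end posts with equal gaps (rounded down to the nearest mm) at the −x end and between each pair — any rounding remainder accumulates at the +x end.

The bed frame is beside the house frame with their tops flush at z = 2450.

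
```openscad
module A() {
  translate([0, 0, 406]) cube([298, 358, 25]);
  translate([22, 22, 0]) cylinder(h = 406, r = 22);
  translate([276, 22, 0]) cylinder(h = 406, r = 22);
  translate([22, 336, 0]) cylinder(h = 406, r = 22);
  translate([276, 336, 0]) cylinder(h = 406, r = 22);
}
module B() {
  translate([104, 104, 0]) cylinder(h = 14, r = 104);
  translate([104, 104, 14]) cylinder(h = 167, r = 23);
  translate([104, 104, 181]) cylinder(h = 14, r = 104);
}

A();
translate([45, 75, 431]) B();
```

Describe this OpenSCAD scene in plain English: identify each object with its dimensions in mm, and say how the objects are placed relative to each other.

A is a four-legged stool. The seat is a 298×358×25 mm slab whose top surface is at z = 431 mm; four round legs, each 44 mm in diameter, run from the floor (z = 0) to the underside of the seat, each leg's axis is inset half a diameter from the nearest pair of seat edges (so the leg's bounding box is flush with the corner).

B is a spool: two coaxial disc flanges of radius 104 mm and thickness 14 mm, joined by a core cylinder of radius 23 mm and height 167 mm. The lower flange rests on z = 0 and the three cylinders share a vertical axis.

The spool is on top of the stool, centred.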